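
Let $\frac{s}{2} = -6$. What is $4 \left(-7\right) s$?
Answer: $336$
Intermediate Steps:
$s = -12$ ($s = 2 \left(-6\right) = -12$)
$4 \left(-7\right) s = 4 \left(-7\right) \left(-12\right) = \left(-28\right) \left(-12\right) = 336$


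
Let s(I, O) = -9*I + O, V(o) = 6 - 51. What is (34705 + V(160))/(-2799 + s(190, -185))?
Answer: -17330/2347 ≈ -7.3839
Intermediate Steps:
V(o) = -45
s(I, O) = O - 9*I
(34705 + V(160))/(-2799 + s(190, -185)) = (34705 - 45)/(-2799 + (-185 - 9*190)) = 34660/(-2799 + (-185 - 1710)) = 34660/(-2799 - 1895) = 34660/(-4694) = 34660*(-1/4694) = -17330/2347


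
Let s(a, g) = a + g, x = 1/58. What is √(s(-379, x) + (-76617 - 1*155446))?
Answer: I*√781934830/58 ≈ 482.12*I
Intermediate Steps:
x = 1/58 ≈ 0.017241
√(s(-379, x) + (-76617 - 1*155446)) = √((-379 + 1/58) + (-76617 - 1*155446)) = √(-21981/58 + (-76617 - 155446)) = √(-21981/58 - 232063) = √(-13481635/58) = I*√781934830/58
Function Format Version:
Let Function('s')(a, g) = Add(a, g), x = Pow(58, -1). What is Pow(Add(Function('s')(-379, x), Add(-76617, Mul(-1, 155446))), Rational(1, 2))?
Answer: Mul(Rational(1, 58), I, Pow(781934830, Rational(1, 2))) ≈ Mul(482.12, I)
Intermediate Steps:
x = Rational(1, 58) ≈ 0.017241
Pow(Add(Function('s')(-379, x), Add(-76617, Mul(-1, 155446))), Rational(1, 2)) = Pow(Add(Add(-379, Rational(1, 58)), Add(-76617, Mul(-1, 155446))), Rational(1, 2)) = Pow(Add(Rational(-21981, 58), Add(-76617, -155446)), Rational(1, 2)) = Pow(Add(Rational(-21981, 58), -232063), Rational(1, 2)) = Pow(Rational(-13481635, 58), Rational(1, 2)) = Mul(Rational(1, 58), I, Pow(781934830, Rational(1, 2)))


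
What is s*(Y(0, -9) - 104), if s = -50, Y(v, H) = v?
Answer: 5200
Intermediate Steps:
s*(Y(0, -9) - 104) = -50*(0 - 104) = -50*(-104) = 5200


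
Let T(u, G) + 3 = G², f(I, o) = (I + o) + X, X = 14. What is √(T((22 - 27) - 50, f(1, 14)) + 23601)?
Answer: √24439 ≈ 156.33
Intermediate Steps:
f(I, o) = 14 + I + o (f(I, o) = (I + o) + 14 = 14 + I + o)
T(u, G) = -3 + G²
√(T((22 - 27) - 50, f(1, 14)) + 23601) = √((-3 + (14 + 1 + 14)²) + 23601) = √((-3 + 29²) + 23601) = √((-3 + 841) + 23601) = √(838 + 23601) = √24439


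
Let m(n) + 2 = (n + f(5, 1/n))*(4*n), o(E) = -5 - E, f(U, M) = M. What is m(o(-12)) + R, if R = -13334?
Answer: -13136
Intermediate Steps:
m(n) = -2 + 4*n*(n + 1/n) (m(n) = -2 + (n + 1/n)*(4*n) = -2 + 4*n*(n + 1/n))
m(o(-12)) + R = (2 + 4*(-5 - 1*(-12))²) - 13334 = (2 + 4*(-5 + 12)²) - 13334 = (2 + 4*7²) - 13334 = (2 + 4*49) - 13334 = (2 + 196) - 13334 = 198 - 13334 = -13136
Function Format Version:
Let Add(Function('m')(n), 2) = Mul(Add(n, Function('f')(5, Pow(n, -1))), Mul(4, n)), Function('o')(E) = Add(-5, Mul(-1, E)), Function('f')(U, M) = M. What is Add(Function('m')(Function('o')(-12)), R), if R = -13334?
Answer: -13136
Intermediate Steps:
Function('m')(n) = Add(-2, Mul(4, n, Add(n, Pow(n, -1)))) (Function('m')(n) = Add(-2, Mul(Add(n, Pow(n, -1)), Mul(4, n))) = Add(-2, Mul(4, n, Add(n, Pow(n, -1)))))
Add(Function('m')(Function('o')(-12)), R) = Add(Add(2, Mul(4, Pow(Add(-5, Mul(-1, -12)), 2))), -13334) = Add(Add(2, Mul(4, Pow(Add(-5, 12), 2))), -13334) = Add(Add(2, Mul(4, Pow(7, 2))), -13334) = Add(Add(2, Mul(4, 49)), -13334) = Add(Add(2, 196), -13334) = Add(198, -13334) = -13136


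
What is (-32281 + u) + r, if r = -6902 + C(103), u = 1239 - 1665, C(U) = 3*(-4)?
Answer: -39621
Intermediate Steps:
C(U) = -12
u = -426
r = -6914 (r = -6902 - 12 = -6914)
(-32281 + u) + r = (-32281 - 426) - 6914 = -32707 - 6914 = -39621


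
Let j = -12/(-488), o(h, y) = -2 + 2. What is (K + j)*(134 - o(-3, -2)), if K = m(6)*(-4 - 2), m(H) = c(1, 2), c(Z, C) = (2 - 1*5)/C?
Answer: 73767/61 ≈ 1209.3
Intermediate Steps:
c(Z, C) = -3/C (c(Z, C) = (2 - 5)/C = -3/C)
o(h, y) = 0
m(H) = -3/2
j = 3/122 (j = -12*(-1/488) = 3/122 ≈ 0.024590)
K = 9 (K = -3*(-4 - 2)/2 = -3/2*(-6) = 9)
(K + j)*(134 - o(-3, -2)) = (9 + 3/122)*(134 - 1*0) = 1101*(134 + 0)/122 = (1101/122)*134 = 73767/61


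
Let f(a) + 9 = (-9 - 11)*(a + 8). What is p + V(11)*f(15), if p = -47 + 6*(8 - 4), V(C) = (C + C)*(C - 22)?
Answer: 113475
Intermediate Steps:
f(a) = -169 - 20*a (f(a) = -9 + (-9 - 11)*(a + 8) = -9 - 20*(8 + a) = -9 + (-160 - 20*a) = -169 - 20*a)
V(C) = 2*C*(-22 + C) (V(C) = (2*C)*(-22 + C) = 2*C*(-22 + C))
p = -23 (p = -47 + 6*4 = -47 + 24 = -23)
p + V(11)*f(15) = -23 + (2*11*(-22 + 11))*(-169 - 20*15) = -23 + (2*11*(-11))*(-169 - 300) = -23 - 242*(-469) = -23 + 113498 = 113475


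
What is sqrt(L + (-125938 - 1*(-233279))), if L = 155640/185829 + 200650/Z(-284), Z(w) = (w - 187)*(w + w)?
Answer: sqrt(1842362279339374536689001)/4142871726 ≈ 327.63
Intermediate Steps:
Z(w) = 2*w*(-187 + w) (Z(w) = (-187 + w)*(2*w) = 2*w*(-187 + w))
L = 13154107795/8285743452 (L = 155640/185829 + 200650/((2*(-284)*(-187 - 284))) = 155640*(1/185829) + 200650/((2*(-284)*(-471))) = 51880/61943 + 200650/267528 = 51880/61943 + 200650*(1/267528) = 51880/61943 + 100325/133764 = 13154107795/8285743452 ≈ 1.5876)
sqrt(L + (-125938 - 1*(-233279))) = sqrt(13154107795/8285743452 + (-125938 - 1*(-233279))) = sqrt(13154107795/8285743452 + (-125938 + 233279)) = sqrt(13154107795/8285743452 + 107341) = sqrt(889413141988927/8285743452) = sqrt(1842362279339374536689001)/4142871726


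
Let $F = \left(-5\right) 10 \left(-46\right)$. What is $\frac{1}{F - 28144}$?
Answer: $- \frac{1}{25844} \approx -3.8694 \cdot 10^{-5}$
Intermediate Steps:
$F = 2300$ ($F = \left(-50\right) \left(-46\right) = 2300$)
$\frac{1}{F - 28144} = \frac{1}{2300 - 28144} = \frac{1}{-25844} = - \frac{1}{25844}$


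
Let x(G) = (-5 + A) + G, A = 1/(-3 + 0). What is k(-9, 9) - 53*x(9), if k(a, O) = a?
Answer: -610/3 ≈ -203.33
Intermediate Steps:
A = -⅓ (A = 1/(-3) = -⅓ ≈ -0.33333)
x(G) = -16/3 + G (x(G) = (-5 - ⅓) + G = -16/3 + G)
k(-9, 9) - 53*x(9) = -9 - 53*(-16/3 + 9) = -9 - 53*11/3 = -9 - 583/3 = -610/3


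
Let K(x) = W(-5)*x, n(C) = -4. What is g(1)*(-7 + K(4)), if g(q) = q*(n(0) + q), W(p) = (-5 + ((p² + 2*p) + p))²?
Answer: -279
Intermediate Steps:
W(p) = (-5 + p² + 3*p)² (W(p) = (-5 + (p² + 3*p))² = (-5 + p² + 3*p)²)
g(q) = q*(-4 + q)
K(x) = 25*x (K(x) = (-5 + (-5)² + 3*(-5))²*x = (-5 + 25 - 15)²*x = 5²*x = 25*x)
g(1)*(-7 + K(4)) = (1*(-4 + 1))*(-7 + 25*4) = (1*(-3))*(-7 + 100) = -3*93 = -279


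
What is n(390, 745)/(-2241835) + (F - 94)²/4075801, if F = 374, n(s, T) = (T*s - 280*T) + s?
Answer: -31968318068/1827454666967 ≈ -0.017493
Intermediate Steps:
n(s, T) = s - 280*T + T*s (n(s, T) = (-280*T + T*s) + s = s - 280*T + T*s)
n(390, 745)/(-2241835) + (F - 94)²/4075801 = (390 - 280*745 + 745*390)/(-2241835) + (374 - 94)²/4075801 = (390 - 208600 + 290550)*(-1/2241835) + 280²*(1/4075801) = 82340*(-1/2241835) + 78400*(1/4075801) = -16468/448367 + 78400/4075801 = -31968318068/1827454666967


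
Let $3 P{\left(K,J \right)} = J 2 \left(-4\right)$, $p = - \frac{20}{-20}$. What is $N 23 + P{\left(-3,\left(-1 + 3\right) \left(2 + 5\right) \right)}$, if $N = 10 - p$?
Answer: $\frac{509}{3} \approx 169.67$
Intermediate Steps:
$p = 1$ ($p = \left(-20\right) \left(- \frac{1}{20}\right) = 1$)
$P{\left(K,J \right)} = - \frac{8 J}{3}$ ($P{\left(K,J \right)} = \frac{J 2 \left(-4\right)}{3} = \frac{2 J \left(-4\right)}{3} = \frac{\left(-8\right) J}{3} = - \frac{8 J}{3}$)
$N = 9$ ($N = 10 - 1 = 9$)
$N 23 + P{\left(-3,\left(-1 + 3\right) \left(2 + 5\right) \right)} = 9 \cdot 23 - \frac{8 \left(-1 + 3\right) \left(2 + 5\right)}{3} = 207 - \frac{8 \cdot 2 \cdot 7}{3} = 207 - \frac{112}{3} = \frac{509}{3}$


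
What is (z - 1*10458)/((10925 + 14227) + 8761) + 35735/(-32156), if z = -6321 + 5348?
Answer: -1579456291/1090506428 ≈ -1.4484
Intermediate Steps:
z = -973
(z - 1*10458)/((10925 + 14227) + 8761) + 35735/(-32156) = (-973 - 1*10458)/((10925 + 14227) + 8761) + 35735/(-32156) = (-973 - 10458)/(25152 + 8761) + 35735*(-1/32156) = -11431/33913 - 35735/32156 = -1579456291/1090506428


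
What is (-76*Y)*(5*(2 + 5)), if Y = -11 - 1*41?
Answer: 138320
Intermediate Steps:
Y = -52 (Y = -11 - 41 = -52)
(-76*Y)*(5*(2 + 5)) = (-76*(-52))*(5*(2 + 5)) = 3952*(5*7) = 3952*35 = 138320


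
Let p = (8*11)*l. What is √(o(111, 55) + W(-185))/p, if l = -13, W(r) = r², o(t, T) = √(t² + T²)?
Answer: -√(34225 + √15346)/1144 ≈ -0.16201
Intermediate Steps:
o(t, T) = √(T² + t²)
p = -1144 (p = (8*11)*(-13) = 88*(-13) = -1144)
√(o(111, 55) + W(-185))/p = √(√(55² + 111²) + (-185)²)/(-1144) = √(√(3025 + 12321) + 34225)*(-1/1144) = √(√15346 + 34225)*(-1/1144) = √(34225 + √15346)*(-1/1144) = -√(34225 + √15346)/1144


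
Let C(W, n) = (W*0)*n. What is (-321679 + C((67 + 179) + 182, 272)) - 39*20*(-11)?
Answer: -313099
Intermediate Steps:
C(W, n) = 0 (C(W, n) = 0*n = 0)
(-321679 + C((67 + 179) + 182, 272)) - 39*20*(-11) = (-321679 + 0) - 39*20*(-11) = -321679 - 780*(-11) = -321679 + 8580 = -313099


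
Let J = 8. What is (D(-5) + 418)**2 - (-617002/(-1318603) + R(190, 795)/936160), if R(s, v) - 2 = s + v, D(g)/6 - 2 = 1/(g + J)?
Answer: 230372450791142039/1234423384480 ≈ 1.8662e+5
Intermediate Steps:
D(g) = 12 + 6/(8 + g) (D(g) = 12 + 6/(g + 8) = 12 + 6/(8 + g))
R(s, v) = 2 + s + v (R(s, v) = 2 + (s + v) = 2 + s + v)
(D(-5) + 418)**2 - (-617002/(-1318603) + R(190, 795)/936160) = (6*(17 + 2*(-5))/(8 - 5) + 418)**2 - (-617002/(-1318603) + (2 + 190 + 795)/936160) = (6*(17 - 10)/3 + 418)**2 - (-617002*(-1/1318603) + 987*(1/936160)) = (6*(1/3)*7 + 418)**2 - (617002/1318603 + 987/936160) = (14 + 418)**2 - 1*578914053481/1234423384480 = 432**2 - 578914053481/1234423384480 = 186624 - 578914053481/1234423384480 = 230372450791142039/1234423384480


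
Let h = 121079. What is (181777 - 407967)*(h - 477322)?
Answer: 80578604170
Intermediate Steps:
(181777 - 407967)*(h - 477322) = (181777 - 407967)*(121079 - 477322) = -226190*(-356243) = 80578604170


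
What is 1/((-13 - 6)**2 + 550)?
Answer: 1/911 ≈ 0.0010977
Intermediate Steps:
1/((-13 - 6)**2 + 550) = 1/((-19)**2 + 550) = 1/(361 + 550) = 1/911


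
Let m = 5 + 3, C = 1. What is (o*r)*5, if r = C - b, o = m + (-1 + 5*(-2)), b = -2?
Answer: -45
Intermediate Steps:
m = 8
o = -3 (o = 8 + (-1 + 5*(-2)) = 8 + (-1 - 10) = 8 - 11 = -3)
r = 3 (r = 1 - 1*(-2) = 1 + 2 = 3)
(o*r)*5 = -3*3*5 = -9*5 = -45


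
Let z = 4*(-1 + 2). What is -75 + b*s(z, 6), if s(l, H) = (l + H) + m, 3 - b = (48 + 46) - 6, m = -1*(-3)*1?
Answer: -1180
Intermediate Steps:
m = 3 (m = 3*1 = 3)
z = 4 (z = 4*1 = 4)
b = -85 (b = 3 - ((48 + 46) - 6) = 3 - (94 - 6) = 3 - 1*88 = 3 - 88 = -85)
s(l, H) = 3 + H + l (s(l, H) = (l + H) + 3 = (H + l) + 3 = 3 + H + l)
-75 + b*s(z, 6) = -75 - 85*(3 + 6 + 4) = -75 - 85*13 = -75 - 1105 = -1180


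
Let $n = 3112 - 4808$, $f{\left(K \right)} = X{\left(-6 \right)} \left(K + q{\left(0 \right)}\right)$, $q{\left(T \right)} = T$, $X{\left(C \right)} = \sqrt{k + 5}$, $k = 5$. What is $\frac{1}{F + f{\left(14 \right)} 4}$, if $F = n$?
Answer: $- \frac{53}{88908} - \frac{7 \sqrt{10}}{355632} \approx -0.00065837$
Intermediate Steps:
$X{\left(C \right)} = \sqrt{10}$ ($X{\left(C \right)} = \sqrt{5 + 5} = \sqrt{10}$)
$f{\left(K \right)} = K \sqrt{10}$ ($f{\left(K \right)} = \sqrt{10} \left(K + 0\right) = \sqrt{10} K = K \sqrt{10}$)
$n = -1696$ ($n = 3112 - 4808 = -1696$)
$F = -1696$
$\frac{1}{F + f{\left(14 \right)} 4} = \frac{1}{-1696 + 14 \sqrt{10} \cdot 4} = \frac{1}{-1696 + 56 \sqrt{10}}$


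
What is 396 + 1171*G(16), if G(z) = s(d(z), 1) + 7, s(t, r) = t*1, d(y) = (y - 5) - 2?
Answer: 19132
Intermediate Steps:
d(y) = -7 + y (d(y) = (-5 + y) - 2 = -7 + y)
s(t, r) = t
G(z) = z (G(z) = (-7 + z) + 7 = z)
396 + 1171*G(16) = 396 + 1171*16 = 396 + 18736 = 19132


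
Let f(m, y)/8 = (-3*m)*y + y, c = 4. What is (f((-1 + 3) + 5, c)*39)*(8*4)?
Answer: -798720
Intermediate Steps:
f(m, y) = 8*y - 24*m*y (f(m, y) = 8*((-3*m)*y + y) = 8*(-3*m*y + y) = 8*(y - 3*m*y) = 8*y - 24*m*y)
(f((-1 + 3) + 5, c)*39)*(8*4) = ((8*4*(1 - 3*((-1 + 3) + 5)))*39)*(8*4) = ((8*4*(1 - 3*(2 + 5)))*39)*32 = ((8*4*(1 - 3*7))*39)*32 = ((8*4*(1 - 21))*39)*32 = ((8*4*(-20))*39)*32 = -640*39*32 = -24960*32 = -798720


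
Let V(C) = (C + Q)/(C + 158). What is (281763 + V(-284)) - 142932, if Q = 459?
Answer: 2498933/18 ≈ 1.3883e+5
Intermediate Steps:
V(C) = (459 + C)/(158 + C) (V(C) = (C + 459)/(C + 158) = (459 + C)/(158 + C))
(281763 + V(-284)) - 142932 = (281763 + (459 - 284)/(158 - 284)) - 142932 = (281763 + 175/(-126)) - 142932 = (281763 - 1/126*175) - 142932 = (281763 - 25/18) - 142932 = 5071709/18 - 142932 = 2498933/18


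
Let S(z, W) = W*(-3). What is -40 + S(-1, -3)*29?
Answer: 221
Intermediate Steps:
S(z, W) = -3*W
-40 + S(-1, -3)*29 = -40 - 3*(-3)*29 = -40 + 9*29 = -40 + 261 = 221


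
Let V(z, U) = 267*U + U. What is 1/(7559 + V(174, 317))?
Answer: 1/92515 ≈ 1.0809e-5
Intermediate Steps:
V(z, U) = 268*U
1/(7559 + V(174, 317)) = 1/(7559 + 268*317) = 1/(7559 + 84956) = 1/92515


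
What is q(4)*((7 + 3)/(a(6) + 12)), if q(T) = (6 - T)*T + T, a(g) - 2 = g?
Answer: 6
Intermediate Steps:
a(g) = 2 + g
q(T) = T + T*(6 - T) (q(T) = T*(6 - T) + T = T + T*(6 - T))
q(4)*((7 + 3)/(a(6) + 12)) = (4*(7 - 1*4))*((7 + 3)/((2 + 6) + 12)) = (4*(7 - 4))*(10/(8 + 12)) = (4*3)*(10/20) = 12*(10*(1/20)) = 12*(½) = 6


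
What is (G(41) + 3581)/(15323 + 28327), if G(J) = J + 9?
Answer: 3631/43650 ≈ 0.083184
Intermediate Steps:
G(J) = 9 + J
(G(41) + 3581)/(15323 + 28327) = ((9 + 41) + 3581)/(15323 + 28327) = (50 + 3581)/43650 = 3631*(1/43650) = 3631/43650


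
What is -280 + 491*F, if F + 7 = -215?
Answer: -109282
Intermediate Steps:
F = -222 (F = -7 - 215 = -222)
-280 + 491*F = -280 + 491*(-222) = -280 - 109002 = -109282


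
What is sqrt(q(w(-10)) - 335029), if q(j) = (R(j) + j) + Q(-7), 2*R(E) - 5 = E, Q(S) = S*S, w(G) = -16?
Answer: I*sqrt(1340006)/2 ≈ 578.79*I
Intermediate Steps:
Q(S) = S**2
R(E) = 5/2 + E/2
q(j) = 103/2 + 3*j/2 (q(j) = ((5/2 + j/2) + j) + (-7)**2 = (5/2 + 3*j/2) + 49 = 103/2 + 3*j/2)
sqrt(q(w(-10)) - 335029) = sqrt((103/2 + (3/2)*(-16)) - 335029) = sqrt((103/2 - 24) - 335029) = sqrt(55/2 - 335029) = sqrt(-670003/2) = I*sqrt(1340006)/2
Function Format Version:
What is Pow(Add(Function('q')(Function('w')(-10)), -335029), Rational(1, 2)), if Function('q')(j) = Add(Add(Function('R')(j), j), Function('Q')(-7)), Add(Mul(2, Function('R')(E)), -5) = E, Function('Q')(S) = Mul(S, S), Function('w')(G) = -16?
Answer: Mul(Rational(1, 2), I, Pow(1340006, Rational(1, 2))) ≈ Mul(578.79, I)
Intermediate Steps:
Function('Q')(S) = Pow(S, 2)
Function('R')(E) = Add(Rational(5, 2), Mul(Rational(1, 2), E))
Function('q')(j) = Add(Rational(103, 2), Mul(Rational(3, 2), j)) (Function('q')(j) = Add(Add(Add(Rational(5, 2), Mul(Rational(1, 2), j)), j), Pow(-7, 2)) = Add(Add(Rational(5, 2), Mul(Rational(3, 2), j)), 49) = Add(Rational(103, 2), Mul(Rational(3, 2), j)))
Pow(Add(Function('q')(Function('w')(-10)), -335029), Rational(1, 2)) = Pow(Add(Add(Rational(103, 2), Mul(Rational(3, 2), -16)), -335029), Rational(1, 2)) = Pow(Add(Add(Rational(103, 2), -24), -335029), Rational(1, 2)) = Pow(Add(Rational(55, 2), -335029), Rational(1, 2)) = Pow(Rational(-670003, 2), Rational(1, 2)) = Mul(Rational(1, 2), I, Pow(1340006, Rational(1, 2)))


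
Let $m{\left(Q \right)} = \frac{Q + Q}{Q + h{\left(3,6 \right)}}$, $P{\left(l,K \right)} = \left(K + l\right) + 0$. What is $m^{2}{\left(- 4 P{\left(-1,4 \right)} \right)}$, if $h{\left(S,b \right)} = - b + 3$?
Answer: $\frac{64}{25} \approx 2.56$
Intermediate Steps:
$P{\left(l,K \right)} = K + l$
$h{\left(S,b \right)} = 3 - b$
$m{\left(Q \right)} = \frac{2 Q}{-3 + Q}$ ($m{\left(Q \right)} = \frac{Q + Q}{Q + \left(3 - 6\right)} = \frac{2 Q}{Q + \left(3 - 6\right)} = \frac{2 Q}{Q - 3} = \frac{2 Q}{-3 + Q}$)
$m^{2}{\left(- 4 P{\left(-1,4 \right)} \right)} = \left(\frac{2 \left(- 4 \left(4 - 1\right)\right)}{-3 - 4 \left(4 - 1\right)}\right)^{2} = \left(\frac{2 \left(\left(-4\right) 3\right)}{-3 - 12}\right)^{2} = \left(2 \left(-12\right) \frac{1}{-3 - 12}\right)^{2} = \left(2 \left(-12\right) \frac{1}{-15}\right)^{2} = \left(2 \left(-12\right) \left(- \frac{1}{15}\right)\right)^{2} = \left(\frac{8}{5}\right)^{2} = \frac{64}{25}$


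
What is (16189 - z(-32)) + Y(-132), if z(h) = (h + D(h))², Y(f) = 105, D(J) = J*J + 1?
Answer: -969755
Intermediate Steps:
D(J) = 1 + J² (D(J) = J² + 1 = 1 + J²)
z(h) = (1 + h + h²)² (z(h) = (h + (1 + h²))² = (1 + h + h²)²)
(16189 - z(-32)) + Y(-132) = (16189 - (1 - 32 + (-32)²)²) + 105 = (16189 - (1 - 32 + 1024)²) + 105 = (16189 - 1*993²) + 105 = (16189 - 1*986049) + 105 = (16189 - 986049) + 105 = -969860 + 105 = -969755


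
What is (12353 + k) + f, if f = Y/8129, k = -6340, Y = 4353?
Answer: 48884030/8129 ≈ 6013.5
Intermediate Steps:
f = 4353/8129 ≈ 0.53549
(12353 + k) + f = (12353 - 6340) + 4353/8129 = 6013 + 4353/8129 = 48884030/8129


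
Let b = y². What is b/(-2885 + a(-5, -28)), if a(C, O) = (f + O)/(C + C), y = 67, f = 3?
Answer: -8978/5765 ≈ -1.5573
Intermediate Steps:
a(C, O) = (3 + O)/(2*C) (a(C, O) = (3 + O)/(C + C) = (3 + O)/((2*C)) = (3 + O)*(1/(2*C)) = (3 + O)/(2*C))
b = 4489 (b = 67² = 4489)
b/(-2885 + a(-5, -28)) = 4489/(-2885 + (½)*(3 - 28)/(-5)) = 4489/(-2885 + (½)*(-⅕)*(-25)) = 4489/(-2885 + 5/2) = 4489/(-5765/2) = 4489*(-2/5765) = -8978/5765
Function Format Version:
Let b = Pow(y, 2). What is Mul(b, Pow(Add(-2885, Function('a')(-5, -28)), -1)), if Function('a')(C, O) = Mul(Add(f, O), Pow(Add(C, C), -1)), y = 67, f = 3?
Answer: Rational(-8978, 5765) ≈ -1.5573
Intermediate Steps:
Function('a')(C, O) = Mul(Rational(1, 2), Pow(C, -1), Add(3, O)) (Function('a')(C, O) = Mul(Add(3, O), Pow(Add(C, C), -1)) = Mul(Add(3, O), Pow(Mul(2, C), -1)) = Mul(Add(3, O), Mul(Rational(1, 2), Pow(C, -1))) = Mul(Rational(1, 2), Pow(C, -1), Add(3, O)))
b = 4489 (b = Pow(67, 2) = 4489)
Mul(b, Pow(Add(-2885, Function('a')(-5, -28)), -1)) = Mul(4489, Pow(Add(-2885, Mul(Rational(1, 2), Pow(-5, -1), Add(3, -28))), -1)) = Mul(4489, Pow(Add(-2885, Mul(Rational(1, 2), Rational(-1, 5), -25)), -1)) = Mul(4489, Pow(Add(-2885, Rational(5, 2)), -1)) = Mul(4489, Pow(Rational(-5765, 2), -1)) = Mul(4489, Rational(-2, 5765)) = Rational(-8978, 5765)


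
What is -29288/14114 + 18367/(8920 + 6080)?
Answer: -90044081/105855000 ≈ -0.85064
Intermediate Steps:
-29288/14114 + 18367/(8920 + 6080) = -29288*1/14114 + 18367/15000 = -14644/7057 + 18367*(1/15000) = -14644/7057 + 18367/15000 = -90044081/105855000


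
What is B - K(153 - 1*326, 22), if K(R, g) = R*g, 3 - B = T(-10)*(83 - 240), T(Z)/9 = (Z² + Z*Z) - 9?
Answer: 273692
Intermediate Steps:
T(Z) = -81 + 18*Z² (T(Z) = 9*((Z² + Z*Z) - 9) = 9*((Z² + Z²) - 9) = 9*(2*Z² - 9) = 9*(-9 + 2*Z²) = -81 + 18*Z²)
B = 269886 (B = 3 - (-81 + 18*(-10)²)*(83 - 240) = 3 - (-81 + 18*100)*(-157) = 3 - (-81 + 1800)*(-157) = 3 - 1719*(-157) = 3 - 1*(-269883) = 3 + 269883 = 269886)
B - K(153 - 1*326, 22) = 269886 - (153 - 1*326)*22 = 269886 - (153 - 326)*22 = 269886 - (-173)*22 = 269886 - 1*(-3806) = 269886 + 3806 = 273692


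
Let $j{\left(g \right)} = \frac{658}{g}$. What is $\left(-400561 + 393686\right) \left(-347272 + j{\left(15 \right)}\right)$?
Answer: $\frac{7161580250}{3} \approx 2.3872 \cdot 10^{9}$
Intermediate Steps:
$\left(-400561 + 393686\right) \left(-347272 + j{\left(15 \right)}\right) = \left(-400561 + 393686\right) \left(-347272 + \frac{658}{15}\right) = - 6875 \left(-347272 + 658 \cdot \frac{1}{15}\right) = - 6875 \left(-347272 + \frac{658}{15}\right) = \left(-6875\right) \left(- \frac{5208422}{15}\right) = \frac{7161580250}{3}$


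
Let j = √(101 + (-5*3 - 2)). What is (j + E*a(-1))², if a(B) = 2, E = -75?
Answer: 22584 - 600*√21 ≈ 19834.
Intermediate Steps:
j = 2*√21 (j = √(101 + (-15 - 2)) = √(101 - 17) = √84 = 2*√21 ≈ 9.1651)
(j + E*a(-1))² = (2*√21 - 75*2)² = (2*√21 - 150)² = (-150 + 2*√21)²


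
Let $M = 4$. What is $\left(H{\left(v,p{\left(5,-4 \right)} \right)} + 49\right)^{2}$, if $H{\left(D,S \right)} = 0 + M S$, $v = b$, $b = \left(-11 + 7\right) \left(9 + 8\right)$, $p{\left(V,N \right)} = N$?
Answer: $1089$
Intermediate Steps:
$b = -68$ ($b = \left(-4\right) 17 = -68$)
$v = -68$
$H{\left(D,S \right)} = 4 S$ ($H{\left(D,S \right)} = 0 + 4 S = 4 S$)
$\left(H{\left(v,p{\left(5,-4 \right)} \right)} + 49\right)^{2} = \left(4 \left(-4\right) + 49\right)^{2} = \left(-16 + 49\right)^{2} = 33^{2} = 1089$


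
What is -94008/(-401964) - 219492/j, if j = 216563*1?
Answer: -5655768982/7254210811 ≈ -0.77965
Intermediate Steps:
j = 216563
-94008/(-401964) - 219492/j = -94008/(-401964) - 219492/216563 = -94008*(-1/401964) - 219492*1/216563 = 7834/33497 - 219492/216563 = -5655768982/7254210811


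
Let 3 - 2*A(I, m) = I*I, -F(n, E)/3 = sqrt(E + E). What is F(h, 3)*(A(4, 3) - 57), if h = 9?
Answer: 381*sqrt(6)/2 ≈ 466.63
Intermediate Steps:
F(n, E) = -3*sqrt(2)*sqrt(E) (F(n, E) = -3*sqrt(E + E) = -3*sqrt(2)*sqrt(E))
A(I, m) = 3/2 - I**2/2 (A(I, m) = 3/2 - I*I/2 = 3/2 - I**2/2)
F(h, 3)*(A(4, 3) - 57) = (-3*sqrt(2)*sqrt(3))*((3/2 - 1/2*4**2) - 57) = (-3*sqrt(6))*((3/2 - 1/2*16) - 57) = (-3*sqrt(6))*((3/2 - 8) - 57) = (-3*sqrt(6))*(-13/2 - 57) = -3*sqrt(6)*(-127/2) = 381*sqrt(6)/2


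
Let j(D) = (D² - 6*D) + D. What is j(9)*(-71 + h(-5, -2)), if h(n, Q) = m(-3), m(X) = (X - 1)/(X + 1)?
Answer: -2484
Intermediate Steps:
m(X) = (-1 + X)/(1 + X)
h(n, Q) = 2 (h(n, Q) = (-1 - 3)/(1 - 3) = -4/(-2) = -½*(-4) = 2)
j(D) = D² - 5*D
j(9)*(-71 + h(-5, -2)) = (9*(-5 + 9))*(-71 + 2) = (9*4)*(-69) = 36*(-69) = -2484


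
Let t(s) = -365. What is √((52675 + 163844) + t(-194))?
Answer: √216154 ≈ 464.92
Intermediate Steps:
√((52675 + 163844) + t(-194)) = √((52675 + 163844) - 365) = √(216519 - 365) = √216154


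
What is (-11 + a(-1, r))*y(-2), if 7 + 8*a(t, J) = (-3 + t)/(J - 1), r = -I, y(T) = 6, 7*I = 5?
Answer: -139/2 ≈ -69.500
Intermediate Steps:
I = 5/7 (I = (⅐)*5 = 5/7 ≈ 0.71429)
r = -5/7 (r = -1*5/7 = -5/7 ≈ -0.71429)
a(t, J) = -7/8 + (-3 + t)/(8*(-1 + J)) (a(t, J) = -7/8 + ((-3 + t)/(J - 1))/8 = -7/8 + ((-3 + t)/(-1 + J))/8 = -7/8 + (-3 + t)/(8*(-1 + J)))
(-11 + a(-1, r))*y(-2) = (-11 + (4 - 1 - 7*(-5/7))/(8*(-1 - 5/7)))*6 = (-11 + (4 - 1 + 5)/(8*(-12/7)))*6 = (-11 + (⅛)*(-7/12)*8)*6 = (-11 - 7/12)*6 = -139/12*6 = -139/2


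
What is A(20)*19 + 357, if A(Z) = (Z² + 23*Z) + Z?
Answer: 17077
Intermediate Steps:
A(Z) = Z² + 24*Z
A(20)*19 + 357 = (20*(24 + 20))*19 + 357 = (20*44)*19 + 357 = 880*19 + 357 = 16720 + 357 = 17077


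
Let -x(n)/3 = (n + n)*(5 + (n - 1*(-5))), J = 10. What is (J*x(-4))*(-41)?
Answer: -59040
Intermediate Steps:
x(n) = -6*n*(10 + n) (x(n) = -3*(n + n)*(5 + (n - 1*(-5))) = -3*2*n*(5 + (n + 5)) = -3*2*n*(5 + (5 + n)) = -3*2*n*(10 + n) = -6*n*(10 + n))
(J*x(-4))*(-41) = (10*(-6*(-4)*(10 - 4)))*(-41) = (10*(-6*(-4)*6))*(-41) = (10*144)*(-41) = 1440*(-41) = -59040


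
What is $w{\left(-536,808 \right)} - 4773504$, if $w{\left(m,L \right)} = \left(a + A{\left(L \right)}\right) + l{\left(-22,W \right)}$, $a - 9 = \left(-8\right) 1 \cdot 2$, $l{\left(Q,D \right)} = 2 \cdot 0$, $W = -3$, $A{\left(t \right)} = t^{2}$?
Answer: $-4120647$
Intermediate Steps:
$l{\left(Q,D \right)} = 0$
$a = -7$ ($a = 9 + \left(-8\right) 1 \cdot 2 = 9 - 16 = -7$)
$w{\left(m,L \right)} = -7 + L^{2}$ ($w{\left(m,L \right)} = \left(-7 + L^{2}\right) + 0 = -7 + L^{2}$)
$w{\left(-536,808 \right)} - 4773504 = \left(-7 + 808^{2}\right) - 4773504 = \left(-7 + 652864\right) - 4773504 = 652857 - 4773504 = -4120647$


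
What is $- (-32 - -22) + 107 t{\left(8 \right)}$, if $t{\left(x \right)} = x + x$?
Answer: $1722$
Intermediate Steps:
$t{\left(x \right)} = 2 x$
$- (-32 - -22) + 107 t{\left(8 \right)} = - (-32 - -22) + 107 \cdot 2 \cdot 8 = - (-32 + 22) + 107 \cdot 16 = \left(-1\right) \left(-10\right) + 1712 = 10 + 1712 = 1722$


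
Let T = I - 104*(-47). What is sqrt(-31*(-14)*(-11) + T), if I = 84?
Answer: 3*sqrt(22) ≈ 14.071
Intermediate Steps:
T = 4972 (T = 84 - 104*(-47) = 84 + 4888 = 4972)
sqrt(-31*(-14)*(-11) + T) = sqrt(-31*(-14)*(-11) + 4972) = sqrt(434*(-11) + 4972) = sqrt(-4774 + 4972) = sqrt(198) = 3*sqrt(22)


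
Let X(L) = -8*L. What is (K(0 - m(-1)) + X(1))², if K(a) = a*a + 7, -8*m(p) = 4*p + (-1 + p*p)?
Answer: 9/16 ≈ 0.56250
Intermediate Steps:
m(p) = ⅛ - p/2 - p²/8 (m(p) = -(4*p + (-1 + p*p))/8 = -(4*p + (-1 + p²))/8 = -(-1 + p² + 4*p)/8 = ⅛ - p/2 - p²/8)
K(a) = 7 + a² (K(a) = a² + 7 = 7 + a²)
(K(0 - m(-1)) + X(1))² = ((7 + (0 - (⅛ - ½*(-1) - ⅛*(-1)²))²) - 8*1)² = ((7 + (0 - (⅛ + ½ - ⅛*1))²) - 8)² = ((7 + (0 - (⅛ + ½ - ⅛))²) - 8)² = ((7 + (0 - 1*½)²) - 8)² = ((7 + (0 - ½)²) - 8)² = ((7 + (-½)²) - 8)² = ((7 + ¼) - 8)² = (29/4 - 8)² = (-¾)² = 9/16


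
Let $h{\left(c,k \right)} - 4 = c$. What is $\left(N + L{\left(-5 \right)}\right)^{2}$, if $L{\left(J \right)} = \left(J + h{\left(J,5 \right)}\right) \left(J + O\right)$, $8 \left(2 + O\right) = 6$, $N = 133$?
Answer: $\frac{116281}{4} \approx 29070.0$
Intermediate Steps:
$h{\left(c,k \right)} = 4 + c$
$O = - \frac{5}{4}$ ($O = -2 + \frac{1}{8} \cdot 6 = -2 + \frac{3}{4} = - \frac{5}{4} \approx -1.25$)
$L{\left(J \right)} = \left(4 + 2 J\right) \left(- \frac{5}{4} + J\right)$ ($L{\left(J \right)} = \left(J + \left(4 + J\right)\right) \left(J - \frac{5}{4}\right) = \left(4 + 2 J\right) \left(- \frac{5}{4} + J\right)$)
$\left(N + L{\left(-5 \right)}\right)^{2} = \left(133 + \left(-5 + 2 \left(-5\right)^{2} + \frac{3}{2} \left(-5\right)\right)\right)^{2} = \left(133 - - \frac{75}{2}\right)^{2} = \left(133 + \frac{75}{2}\right)^{2} = \left(\frac{341}{2}\right)^{2} = \frac{116281}{4}$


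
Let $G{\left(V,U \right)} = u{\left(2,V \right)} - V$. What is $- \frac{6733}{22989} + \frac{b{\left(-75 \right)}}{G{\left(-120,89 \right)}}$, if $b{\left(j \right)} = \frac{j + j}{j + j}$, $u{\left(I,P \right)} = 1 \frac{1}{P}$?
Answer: $- \frac{94189787}{331018611} \approx -0.28455$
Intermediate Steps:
$u{\left(I,P \right)} = \frac{1}{P}$
$b{\left(j \right)} = 1$ ($b{\left(j \right)} = \frac{2 j}{2 j} = 2 j \frac{1}{2 j} = 1$)
$G{\left(V,U \right)} = \frac{1}{V} - V$
$- \frac{6733}{22989} + \frac{b{\left(-75 \right)}}{G{\left(-120,89 \right)}} = - \frac{6733}{22989} + 1 \frac{1}{\frac{1}{-120} - -120} = \left(-6733\right) \frac{1}{22989} + 1 \frac{1}{- \frac{1}{120} + 120} = - \frac{6733}{22989} + 1 \frac{1}{\frac{14399}{120}} = - \frac{6733}{22989} + 1 \cdot \frac{120}{14399} = - \frac{6733}{22989} + \frac{120}{14399} = - \frac{94189787}{331018611}$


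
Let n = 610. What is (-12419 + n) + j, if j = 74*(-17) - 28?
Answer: -13095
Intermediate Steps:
j = -1286 (j = -1258 - 28 = -1286)
(-12419 + n) + j = (-12419 + 610) - 1286 = -11809 - 1286 = -13095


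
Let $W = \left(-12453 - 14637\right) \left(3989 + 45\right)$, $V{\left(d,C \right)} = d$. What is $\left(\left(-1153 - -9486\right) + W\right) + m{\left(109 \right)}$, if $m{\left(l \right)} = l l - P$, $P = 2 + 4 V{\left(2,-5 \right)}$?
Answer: $-109260856$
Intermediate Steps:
$P = 10$ ($P = 2 + 4 \cdot 2 = 2 + 8 = 10$)
$W = -109281060$ ($W = \left(-27090\right) 4034 = -109281060$)
$m{\left(l \right)} = -10 + l^{2}$ ($m{\left(l \right)} = l l - 10 = l^{2} - 10 = -10 + l^{2}$)
$\left(\left(-1153 - -9486\right) + W\right) + m{\left(109 \right)} = \left(\left(-1153 - -9486\right) - 109281060\right) - \left(10 - 109^{2}\right) = \left(\left(-1153 + 9486\right) - 109281060\right) + \left(-10 + 11881\right) = \left(8333 - 109281060\right) + 11871 = -109272727 + 11871 = -109260856$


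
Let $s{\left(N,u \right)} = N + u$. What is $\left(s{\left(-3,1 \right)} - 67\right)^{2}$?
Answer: $4761$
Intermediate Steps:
$\left(s{\left(-3,1 \right)} - 67\right)^{2} = \left(\left(-3 + 1\right) - 67\right)^{2} = \left(-2 - 67\right)^{2} = \left(-69\right)^{2} = 4761$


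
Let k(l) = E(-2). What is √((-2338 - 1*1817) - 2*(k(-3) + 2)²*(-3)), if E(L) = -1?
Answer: 3*I*√461 ≈ 64.413*I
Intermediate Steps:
k(l) = -1
√((-2338 - 1*1817) - 2*(k(-3) + 2)²*(-3)) = √((-2338 - 1*1817) - 2*(-1 + 2)²*(-3)) = √((-2338 - 1817) - 2*1²*(-3)) = √(-4155 - 2*1*(-3)) = √(-4155 - 2*(-3)) = √(-4155 + 6) = √(-4149) = 3*I*√461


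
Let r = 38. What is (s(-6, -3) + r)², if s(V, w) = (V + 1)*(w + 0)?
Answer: 2809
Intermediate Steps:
s(V, w) = w*(1 + V) (s(V, w) = (1 + V)*w = w*(1 + V))
(s(-6, -3) + r)² = (-3*(1 - 6) + 38)² = (-3*(-5) + 38)² = (15 + 38)² = 53² = 2809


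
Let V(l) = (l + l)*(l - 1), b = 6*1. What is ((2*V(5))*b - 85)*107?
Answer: 42265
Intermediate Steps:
b = 6
V(l) = 2*l*(-1 + l) (V(l) = (2*l)*(-1 + l) = 2*l*(-1 + l))
((2*V(5))*b - 85)*107 = ((2*(2*5*(-1 + 5)))*6 - 85)*107 = ((2*(2*5*4))*6 - 85)*107 = ((2*40)*6 - 85)*107 = (80*6 - 85)*107 = (480 - 85)*107 = 395*107 = 42265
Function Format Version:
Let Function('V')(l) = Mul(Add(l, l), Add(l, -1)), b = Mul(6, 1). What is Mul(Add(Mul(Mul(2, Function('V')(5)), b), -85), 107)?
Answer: 42265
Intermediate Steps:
b = 6
Function('V')(l) = Mul(2, l, Add(-1, l)) (Function('V')(l) = Mul(Mul(2, l), Add(-1, l)) = Mul(2, l, Add(-1, l)))
Mul(Add(Mul(Mul(2, Function('V')(5)), b), -85), 107) = Mul(Add(Mul(Mul(2, Mul(2, 5, Add(-1, 5))), 6), -85), 107) = Mul(Add(Mul(Mul(2, Mul(2, 5, 4)), 6), -85), 107) = Mul(Add(Mul(Mul(2, 40), 6), -85), 107) = Mul(Add(Mul(80, 6), -85), 107) = Mul(Add(480, -85), 107) = Mul(395, 107) = 42265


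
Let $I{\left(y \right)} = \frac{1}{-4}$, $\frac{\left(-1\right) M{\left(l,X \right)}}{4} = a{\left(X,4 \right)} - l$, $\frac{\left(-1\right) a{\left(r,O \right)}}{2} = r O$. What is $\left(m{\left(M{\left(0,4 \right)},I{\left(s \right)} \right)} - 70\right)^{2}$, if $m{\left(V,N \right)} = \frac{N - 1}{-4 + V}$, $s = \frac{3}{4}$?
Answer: $\frac{1205825625}{246016} \approx 4901.4$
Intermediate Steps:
$a{\left(r,O \right)} = - 2 O r$ ($a{\left(r,O \right)} = - 2 r O = - 2 O r$)
$M{\left(l,X \right)} = 4 l + 32 X$ ($M{\left(l,X \right)} = - 4 \left(\left(-2\right) 4 X - l\right) = - 4 \left(- 8 X - l\right) = - 4 \left(- l - 8 X\right) = 4 l + 32 X$)
$s = \frac{3}{4}$ ($s = 3 \cdot \frac{1}{4} = \frac{3}{4} \approx 0.75$)
$I{\left(y \right)} = - \frac{1}{4}$
$m{\left(V,N \right)} = \frac{-1 + N}{-4 + V}$
$\left(m{\left(M{\left(0,4 \right)},I{\left(s \right)} \right)} - 70\right)^{2} = \left(\frac{-1 - \frac{1}{4}}{-4 + \left(4 \cdot 0 + 32 \cdot 4\right)} - 70\right)^{2} = \left(\frac{1}{-4 + \left(0 + 128\right)} \left(- \frac{5}{4}\right) - 70\right)^{2} = \left(\frac{1}{-4 + 128} \left(- \frac{5}{4}\right) - 70\right)^{2} = \left(\frac{1}{124} \left(- \frac{5}{4}\right) - 70\right)^{2} = \left(- \frac{5}{496} - 70\right)^{2} = \left(- \frac{34725}{496}\right)^{2} = \frac{1205825625}{246016}$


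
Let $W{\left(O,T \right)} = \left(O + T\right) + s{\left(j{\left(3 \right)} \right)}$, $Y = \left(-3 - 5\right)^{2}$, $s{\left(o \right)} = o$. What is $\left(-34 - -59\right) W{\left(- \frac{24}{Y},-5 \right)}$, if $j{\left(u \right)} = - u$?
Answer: $- \frac{1675}{8} \approx -209.38$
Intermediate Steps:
$Y = 64$ ($Y = \left(-8\right)^{2} = 64$)
$W{\left(O,T \right)} = -3 + O + T$ ($W{\left(O,T \right)} = \left(O + T\right) - 3 = -3 + O + T$)
$\left(-34 - -59\right) W{\left(- \frac{24}{Y},-5 \right)} = \left(-34 - -59\right) \left(-3 - \frac{24}{64} - 5\right) = \left(-34 + 59\right) \left(-3 - \frac{3}{8} - 5\right) = 25 \left(-3 - \frac{3}{8} - 5\right) = 25 \left(- \frac{67}{8}\right) = - \frac{1675}{8}$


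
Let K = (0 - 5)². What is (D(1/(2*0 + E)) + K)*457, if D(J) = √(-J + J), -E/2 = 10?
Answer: 11425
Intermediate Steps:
E = -20 (E = -2*10 = -20)
K = 25 (K = (-5)² = 25)
D(J) = 0 (D(J) = √0 = 0)
(D(1/(2*0 + E)) + K)*457 = (0 + 25)*457 = 25*457 = 11425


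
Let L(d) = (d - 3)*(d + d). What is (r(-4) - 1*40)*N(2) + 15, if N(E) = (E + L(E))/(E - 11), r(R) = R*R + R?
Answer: 79/9 ≈ 8.7778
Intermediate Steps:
L(d) = 2*d*(-3 + d) (L(d) = (-3 + d)*(2*d) = 2*d*(-3 + d))
r(R) = R + R**2 (r(R) = R**2 + R = R + R**2)
N(E) = (E + 2*E*(-3 + E))/(-11 + E) (N(E) = (E + 2*E*(-3 + E))/(E - 11) = (E + 2*E*(-3 + E))/(-11 + E))
(r(-4) - 1*40)*N(2) + 15 = (-4*(1 - 4) - 1*40)*(2*(-5 + 2*2)/(-11 + 2)) + 15 = (-4*(-3) - 40)*(2*(-5 + 4)/(-9)) + 15 = (12 - 40)*(2*(-1/9)*(-1)) + 15 = -28*2/9 + 15 = -56/9 + 15 = 79/9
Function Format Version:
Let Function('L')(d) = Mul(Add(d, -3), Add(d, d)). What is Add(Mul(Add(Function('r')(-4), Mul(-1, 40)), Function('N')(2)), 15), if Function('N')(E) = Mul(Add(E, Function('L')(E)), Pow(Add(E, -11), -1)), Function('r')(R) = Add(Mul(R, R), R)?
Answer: Rational(79, 9) ≈ 8.7778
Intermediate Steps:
Function('L')(d) = Mul(2, d, Add(-3, d)) (Function('L')(d) = Mul(Add(-3, d), Mul(2, d)) = Mul(2, d, Add(-3, d)))
Function('r')(R) = Add(R, Pow(R, 2)) (Function('r')(R) = Add(Pow(R, 2), R) = Add(R, Pow(R, 2)))
Function('N')(E) = Mul(Pow(Add(-11, E), -1), Add(E, Mul(2, E, Add(-3, E)))) (Function('N')(E) = Mul(Add(E, Mul(2, E, Add(-3, E))), Pow(Add(E, -11), -1)) = Mul(Add(E, Mul(2, E, Add(-3, E))), Pow(Add(-11, E), -1)) = Mul(Pow(Add(-11, E), -1), Add(E, Mul(2, E, Add(-3, E)))))
Add(Mul(Add(Function('r')(-4), Mul(-1, 40)), Function('N')(2)), 15) = Add(Mul(Add(Mul(-4, Add(1, -4)), Mul(-1, 40)), Mul(2, Pow(Add(-11, 2), -1), Add(-5, Mul(2, 2)))), 15) = Add(Mul(Add(Mul(-4, -3), -40), Mul(2, Pow(-9, -1), Add(-5, 4))), 15) = Add(Mul(Add(12, -40), Mul(2, Rational(-1, 9), -1)), 15) = Add(Mul(-28, Rational(2, 9)), 15) = Add(Rational(-56, 9), 15) = Rational(79, 9)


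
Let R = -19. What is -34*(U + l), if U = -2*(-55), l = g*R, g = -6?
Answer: -7616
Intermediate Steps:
l = 114 (l = -6*(-19) = 114)
U = 110
-34*(U + l) = -34*(110 + 114) = -34*224 = -7616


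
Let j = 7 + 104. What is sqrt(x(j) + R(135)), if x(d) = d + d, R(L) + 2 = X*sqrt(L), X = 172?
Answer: 2*sqrt(55 + 129*sqrt(15)) ≈ 47.101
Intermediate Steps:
j = 111
R(L) = -2 + 172*sqrt(L)
x(d) = 2*d
sqrt(x(j) + R(135)) = sqrt(2*111 + (-2 + 172*sqrt(135))) = sqrt(222 + (-2 + 172*(3*sqrt(15)))) = sqrt(222 + (-2 + 516*sqrt(15))) = sqrt(220 + 516*sqrt(15))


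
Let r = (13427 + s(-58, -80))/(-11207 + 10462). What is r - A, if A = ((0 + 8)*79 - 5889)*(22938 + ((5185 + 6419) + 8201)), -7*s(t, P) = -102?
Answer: 1171810150374/5215 ≈ 2.2470e+8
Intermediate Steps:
s(t, P) = 102/7 (s(t, P) = -⅐*(-102) = 102/7)
r = -94091/5215 (r = (13427 + 102/7)/(-11207 + 10462) = (94091/7)/(-745) = (94091/7)*(-1/745) = -94091/5215 ≈ -18.042)
A = -224699951 (A = (8*79 - 5889)*(22938 + (11604 + 8201)) = (632 - 5889)*(22938 + 19805) = -5257*42743 = -224699951)
r - A = -94091/5215 - 1*(-224699951) = -94091/5215 + 224699951 = 1171810150374/5215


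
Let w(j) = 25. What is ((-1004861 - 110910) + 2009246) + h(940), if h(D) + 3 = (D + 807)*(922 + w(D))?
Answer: 2547881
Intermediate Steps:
h(D) = 764226 + 947*D (h(D) = -3 + (D + 807)*(922 + 25) = -3 + (807 + D)*947 = -3 + (764229 + 947*D) = 764226 + 947*D)
((-1004861 - 110910) + 2009246) + h(940) = ((-1004861 - 110910) + 2009246) + (764226 + 947*940) = (-1115771 + 2009246) + (764226 + 890180) = 893475 + 1654406 = 2547881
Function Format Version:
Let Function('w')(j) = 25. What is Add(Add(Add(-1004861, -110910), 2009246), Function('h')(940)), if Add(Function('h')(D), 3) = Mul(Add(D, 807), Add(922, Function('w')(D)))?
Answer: 2547881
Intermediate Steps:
Function('h')(D) = Add(764226, Mul(947, D)) (Function('h')(D) = Add(-3, Mul(Add(D, 807), Add(922, 25))) = Add(-3, Mul(Add(807, D), 947)) = Add(-3, Add(764229, Mul(947, D))) = Add(764226, Mul(947, D)))
Add(Add(Add(-1004861, -110910), 2009246), Function('h')(940)) = Add(Add(Add(-1004861, -110910), 2009246), Add(764226, Mul(947, 940))) = Add(Add(-1115771, 2009246), Add(764226, 890180)) = Add(893475, 1654406) = 2547881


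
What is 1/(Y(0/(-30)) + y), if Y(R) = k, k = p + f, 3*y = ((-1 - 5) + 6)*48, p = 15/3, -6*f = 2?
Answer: 3/14 ≈ 0.21429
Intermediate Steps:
f = -1/3 (f = -1/6*2 = -1/3 ≈ -0.33333)
p = 5 (p = 15*(1/3) = 5)
y = 0 (y = (((-1 - 5) + 6)*48)/3 = ((-6 + 6)*48)/3 = (0*48)/3 = (1/3)*0 = 0)
k = 14/3 (k = 5 - 1/3 = 14/3 ≈ 4.6667)
Y(R) = 14/3
1/(Y(0/(-30)) + y) = 1/(14/3 + 0) = 1/(14/3) = 3/14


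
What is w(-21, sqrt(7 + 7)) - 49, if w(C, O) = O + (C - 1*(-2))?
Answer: -68 + sqrt(14) ≈ -64.258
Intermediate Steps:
w(C, O) = 2 + C + O (w(C, O) = O + (C + 2) = O + (2 + C) = 2 + C + O)
w(-21, sqrt(7 + 7)) - 49 = (2 - 21 + sqrt(7 + 7)) - 49 = (2 - 21 + sqrt(14)) - 49 = (-19 + sqrt(14)) - 49 = -68 + sqrt(14)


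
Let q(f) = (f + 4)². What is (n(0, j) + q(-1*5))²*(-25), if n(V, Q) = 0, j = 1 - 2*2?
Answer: -25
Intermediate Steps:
j = -3 (j = 1 - 4 = -3)
q(f) = (4 + f)²
(n(0, j) + q(-1*5))²*(-25) = (0 + (4 - 1*5)²)²*(-25) = (0 + (4 - 5)²)²*(-25) = (0 + (-1)²)²*(-25) = (0 + 1)²*(-25) = 1²*(-25) = 1*(-25) = -25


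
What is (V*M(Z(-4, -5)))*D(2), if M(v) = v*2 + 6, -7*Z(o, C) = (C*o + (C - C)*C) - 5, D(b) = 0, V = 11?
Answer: 0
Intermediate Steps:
Z(o, C) = 5/7 - C*o/7 (Z(o, C) = -((C*o + (C - C)*C) - 5)/7 = -((C*o + 0*C) - 5)/7 = -((C*o + 0) - 5)/7 = -(C*o - 5)/7 = -(-5 + C*o)/7 = 5/7 - C*o/7)
M(v) = 6 + 2*v (M(v) = 2*v + 6 = 6 + 2*v)
(V*M(Z(-4, -5)))*D(2) = (11*(6 + 2*(5/7 - ⅐*(-5)*(-4))))*0 = (11*(6 + 2*(5/7 - 20/7)))*0 = (11*(6 + 2*(-15/7)))*0 = (11*(6 - 30/7))*0 = (11*(12/7))*0 = (132/7)*0 = 0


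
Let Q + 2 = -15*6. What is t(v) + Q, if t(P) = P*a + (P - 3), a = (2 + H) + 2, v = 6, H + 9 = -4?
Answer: -143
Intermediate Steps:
H = -13 (H = -9 - 4 = -13)
a = -9 (a = (2 - 13) + 2 = -11 + 2 = -9)
t(P) = -3 - 8*P (t(P) = P*(-9) + (P - 3) = -9*P + (-3 + P) = -3 - 8*P)
Q = -92 (Q = -2 - 15*6 = -2 - 90 = -92)
t(v) + Q = (-3 - 8*6) - 92 = (-3 - 48) - 92 = -51 - 92 = -143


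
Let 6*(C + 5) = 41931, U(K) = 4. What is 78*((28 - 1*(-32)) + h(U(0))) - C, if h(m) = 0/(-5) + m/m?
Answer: -4451/2 ≈ -2225.5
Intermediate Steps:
C = 13967/2 (C = -5 + (⅙)*41931 = -5 + 13977/2 = 13967/2 ≈ 6983.5)
h(m) = 1 (h(m) = 0*(-⅕) + 1 = 0 + 1 = 1)
78*((28 - 1*(-32)) + h(U(0))) - C = 78*((28 - 1*(-32)) + 1) - 1*13967/2 = 78*((28 + 32) + 1) - 13967/2 = 78*(60 + 1) - 13967/2 = 78*61 - 13967/2 = 4758 - 13967/2 = -4451/2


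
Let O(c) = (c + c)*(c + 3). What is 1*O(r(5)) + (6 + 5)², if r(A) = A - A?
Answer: 121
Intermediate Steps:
r(A) = 0
O(c) = 2*c*(3 + c) (O(c) = (2*c)*(3 + c) = 2*c*(3 + c))
1*O(r(5)) + (6 + 5)² = 1*(2*0*(3 + 0)) + (6 + 5)² = 1*(2*0*3) + 11² = 1*0 + 121 = 0 + 121 = 121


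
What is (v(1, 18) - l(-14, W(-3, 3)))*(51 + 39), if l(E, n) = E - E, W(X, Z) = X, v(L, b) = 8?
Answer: 720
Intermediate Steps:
l(E, n) = 0
(v(1, 18) - l(-14, W(-3, 3)))*(51 + 39) = (8 - 1*0)*(51 + 39) = (8 + 0)*90 = 8*90 = 720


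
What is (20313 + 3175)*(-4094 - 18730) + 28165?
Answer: -536061947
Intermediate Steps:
(20313 + 3175)*(-4094 - 18730) + 28165 = 23488*(-22824) + 28165 = -536090112 + 28165 = -536061947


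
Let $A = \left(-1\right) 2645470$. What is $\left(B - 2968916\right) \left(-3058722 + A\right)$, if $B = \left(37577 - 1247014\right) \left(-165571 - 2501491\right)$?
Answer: $-18399672707470386176$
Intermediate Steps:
$A = -2645470$
$B = 3225643464094$ ($B = \left(-1209437\right) \left(-2667062\right) = 3225643464094$)
$\left(B - 2968916\right) \left(-3058722 + A\right) = \left(3225643464094 - 2968916\right) \left(-3058722 - 2645470\right) = 3225640495178 \left(-5704192\right) = -18399672707470386176$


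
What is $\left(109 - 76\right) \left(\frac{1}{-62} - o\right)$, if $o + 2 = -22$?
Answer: $\frac{49071}{62} \approx 791.47$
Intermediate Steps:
$o = -24$ ($o = -2 - 22 = -24$)
$\left(109 - 76\right) \left(\frac{1}{-62} - o\right) = \left(109 - 76\right) \left(\frac{1}{-62} - -24\right) = 33 \left(- \frac{1}{62} + 24\right) = 33 \cdot \frac{1487}{62} = \frac{49071}{62}$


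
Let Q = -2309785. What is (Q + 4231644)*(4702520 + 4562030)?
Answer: 17805158798450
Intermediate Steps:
(Q + 4231644)*(4702520 + 4562030) = (-2309785 + 4231644)*(4702520 + 4562030) = 1921859*9264550 = 17805158798450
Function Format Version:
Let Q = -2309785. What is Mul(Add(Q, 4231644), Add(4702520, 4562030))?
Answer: 17805158798450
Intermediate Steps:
Mul(Add(Q, 4231644), Add(4702520, 4562030)) = Mul(Add(-2309785, 4231644), Add(4702520, 4562030)) = Mul(1921859, 9264550) = 17805158798450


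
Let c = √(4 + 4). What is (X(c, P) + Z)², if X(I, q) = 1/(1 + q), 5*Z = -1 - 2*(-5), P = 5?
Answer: 3481/900 ≈ 3.8678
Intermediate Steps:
c = 2*√2 (c = √8 = 2*√2 ≈ 2.8284)
Z = 9/5 (Z = (-1 - 2*(-5))/5 = (-1 - 1*(-10))/5 = (-1 + 10)/5 = (⅕)*9 = 9/5 ≈ 1.8000)
(X(c, P) + Z)² = (1/(1 + 5) + 9/5)² = (1/6 + 9/5)² = (⅙ + 9/5)² = (59/30)² = 3481/900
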